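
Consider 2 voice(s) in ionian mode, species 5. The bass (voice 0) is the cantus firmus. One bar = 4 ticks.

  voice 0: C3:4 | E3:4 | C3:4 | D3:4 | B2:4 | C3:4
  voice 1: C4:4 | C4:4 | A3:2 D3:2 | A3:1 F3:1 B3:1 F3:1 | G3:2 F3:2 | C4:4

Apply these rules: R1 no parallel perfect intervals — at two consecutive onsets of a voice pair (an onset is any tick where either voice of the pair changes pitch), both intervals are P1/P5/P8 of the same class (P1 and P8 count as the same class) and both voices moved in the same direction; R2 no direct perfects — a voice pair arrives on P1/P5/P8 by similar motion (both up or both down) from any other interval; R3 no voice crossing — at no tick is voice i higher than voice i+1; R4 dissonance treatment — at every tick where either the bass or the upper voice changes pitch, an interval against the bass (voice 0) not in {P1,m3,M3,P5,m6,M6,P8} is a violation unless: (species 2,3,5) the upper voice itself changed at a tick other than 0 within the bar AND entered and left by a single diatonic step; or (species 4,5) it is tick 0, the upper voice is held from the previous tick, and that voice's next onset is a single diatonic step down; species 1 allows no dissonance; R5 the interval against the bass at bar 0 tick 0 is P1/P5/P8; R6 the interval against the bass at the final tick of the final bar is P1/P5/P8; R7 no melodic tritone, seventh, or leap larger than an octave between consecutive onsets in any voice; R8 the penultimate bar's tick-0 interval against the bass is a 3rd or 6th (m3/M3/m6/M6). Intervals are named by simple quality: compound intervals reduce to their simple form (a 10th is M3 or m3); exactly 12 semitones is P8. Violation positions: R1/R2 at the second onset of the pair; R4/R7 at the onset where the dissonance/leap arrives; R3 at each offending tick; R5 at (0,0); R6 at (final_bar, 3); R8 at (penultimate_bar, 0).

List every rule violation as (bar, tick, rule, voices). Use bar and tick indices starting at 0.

(2, 2, R4, (0, 1))
(3, 0, R2, (0, 1))
(3, 2, R7, (1,))
(3, 3, R7, (1,))
(4, 2, R4, (0, 1))
(5, 0, R2, (0, 1))

bar 0: v0=C3 v1=C4 downbeat P8
bar 1: v0=E3 v1=C4 downbeat m6
bar 2: v0=C3 v1=A3 downbeat M6
bar 3: v0=D3 v1=A3 downbeat P5
bar 4: v0=B2 v1=G3 downbeat m6
bar 5: v0=C3 v1=C4 downbeat P8
  -> R4 @ bar 2 tick 2 v(0, 1): C3/D3 M2 untreated
  -> R2 @ bar 3 tick 0 v(0, 1): C3/D3 M2 -> D3/A3 P5 similar
  -> R7 @ bar 3 tick 2 v(1,): F3->B3 leap 6st
  -> R7 @ bar 3 tick 3 v(1,): B3->F3 leap 6st
  -> R4 @ bar 4 tick 2 v(0, 1): B2/F3 TT untreated
  -> R2 @ bar 5 tick 0 v(0, 1): B2/F3 TT -> C3/C4 P8 similar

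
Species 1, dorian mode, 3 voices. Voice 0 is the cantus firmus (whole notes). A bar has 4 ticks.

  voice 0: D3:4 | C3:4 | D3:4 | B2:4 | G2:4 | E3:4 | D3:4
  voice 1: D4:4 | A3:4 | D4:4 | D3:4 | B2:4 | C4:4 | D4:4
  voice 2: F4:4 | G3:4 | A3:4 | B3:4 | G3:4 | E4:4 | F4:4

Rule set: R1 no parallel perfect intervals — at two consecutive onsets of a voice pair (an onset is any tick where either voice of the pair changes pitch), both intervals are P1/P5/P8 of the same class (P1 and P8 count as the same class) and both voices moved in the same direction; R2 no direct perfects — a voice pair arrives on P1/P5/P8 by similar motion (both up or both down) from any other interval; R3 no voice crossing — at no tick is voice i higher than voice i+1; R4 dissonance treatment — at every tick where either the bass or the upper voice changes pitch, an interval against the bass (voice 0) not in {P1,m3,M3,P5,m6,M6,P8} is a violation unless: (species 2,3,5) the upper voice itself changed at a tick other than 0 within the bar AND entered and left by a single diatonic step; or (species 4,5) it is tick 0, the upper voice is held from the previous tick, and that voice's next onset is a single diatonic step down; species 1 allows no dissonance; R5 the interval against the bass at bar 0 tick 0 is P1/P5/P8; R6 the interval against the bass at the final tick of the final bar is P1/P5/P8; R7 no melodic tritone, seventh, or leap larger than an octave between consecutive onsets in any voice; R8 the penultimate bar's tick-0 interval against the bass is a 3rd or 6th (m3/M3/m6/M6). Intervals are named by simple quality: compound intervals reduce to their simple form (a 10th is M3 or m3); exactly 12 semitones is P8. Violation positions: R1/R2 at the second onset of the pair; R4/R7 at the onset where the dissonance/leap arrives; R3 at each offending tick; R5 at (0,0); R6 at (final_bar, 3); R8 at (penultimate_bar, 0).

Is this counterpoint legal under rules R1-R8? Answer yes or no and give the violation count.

No (18 violations)

bar 0: v0=D3 v1=D4 v2=F4 (m3)
bar 1: v0=C3 v1=A3 v2=G3 (P5)
bar 2: v0=D3 v1=D4 v2=A3 (P5)
bar 3: v0=B2 v1=D3 v2=B3 (P8)
bar 4: v0=G2 v1=B2 v2=G3 (P8)
bar 5: v0=E3 v1=C4 v2=E4 (P8)
bar 6: v0=D3 v1=D4 v2=F4 (m3)
  R5 @ bar0.0: opens on m3
  R2 @ bar1.0: D3/F4 m3 -> C3/G3 P5 similar
  R3 @ bar1.0: A3 above G3
  R7 @ bar1.0: F4->G3 leap 10st
  R3 @ bar1.1: A3 above G3
  R3 @ bar1.2: A3 above G3
  R3 @ bar1.3: A3 above G3
  R1 @ bar2.0: C3/G3 P5 -> D3/A3 P5 similar
  R2 @ bar2.0: C3/A3 M6 -> D3/D4 P8 similar
  R3 @ bar2.0: D4 above A3
  R3 @ bar2.1: D4 above A3
  R3 @ bar2.2: D4 above A3
  R3 @ bar2.3: D4 above A3
  R1 @ bar4.0: B2/B3 P8 -> G2/G3 P8 similar
  R1 @ bar5.0: G2/G3 P8 -> E3/E4 P8 similar
  R7 @ bar5.0: B2->C4 leap 13st
  R8 @ bar5.0: penult P8 not 3rd/6th
  R6 @ bar6.3: closes on m3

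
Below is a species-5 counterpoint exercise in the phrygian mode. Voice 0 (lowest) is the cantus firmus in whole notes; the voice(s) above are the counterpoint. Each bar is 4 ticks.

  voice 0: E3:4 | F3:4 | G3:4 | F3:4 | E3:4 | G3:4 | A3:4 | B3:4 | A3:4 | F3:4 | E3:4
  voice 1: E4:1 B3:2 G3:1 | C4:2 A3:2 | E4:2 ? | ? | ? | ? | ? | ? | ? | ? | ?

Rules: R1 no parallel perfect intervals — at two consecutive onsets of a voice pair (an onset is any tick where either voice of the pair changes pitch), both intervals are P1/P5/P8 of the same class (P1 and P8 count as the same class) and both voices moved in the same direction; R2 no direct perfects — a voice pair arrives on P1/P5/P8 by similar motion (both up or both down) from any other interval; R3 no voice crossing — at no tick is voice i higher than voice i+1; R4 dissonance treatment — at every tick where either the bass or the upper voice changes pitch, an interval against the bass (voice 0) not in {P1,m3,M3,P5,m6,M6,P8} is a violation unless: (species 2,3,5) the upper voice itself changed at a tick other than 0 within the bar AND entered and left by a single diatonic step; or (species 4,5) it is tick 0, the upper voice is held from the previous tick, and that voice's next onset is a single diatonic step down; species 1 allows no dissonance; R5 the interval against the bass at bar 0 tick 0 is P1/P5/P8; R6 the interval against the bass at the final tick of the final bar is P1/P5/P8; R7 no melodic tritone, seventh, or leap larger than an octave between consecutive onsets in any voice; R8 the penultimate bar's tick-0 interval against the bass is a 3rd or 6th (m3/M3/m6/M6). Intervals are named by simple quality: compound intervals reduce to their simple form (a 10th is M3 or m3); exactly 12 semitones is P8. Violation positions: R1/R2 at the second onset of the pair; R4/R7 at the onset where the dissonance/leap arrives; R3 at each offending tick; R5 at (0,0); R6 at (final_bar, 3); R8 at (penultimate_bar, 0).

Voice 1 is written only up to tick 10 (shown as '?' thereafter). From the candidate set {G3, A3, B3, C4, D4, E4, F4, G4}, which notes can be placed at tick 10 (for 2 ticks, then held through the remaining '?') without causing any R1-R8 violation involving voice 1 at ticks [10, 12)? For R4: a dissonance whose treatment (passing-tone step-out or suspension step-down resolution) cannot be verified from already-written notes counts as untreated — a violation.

{B3, D4, E4, G3, G4}

G3: legal
A3: violates R4
B3: legal
C4: violates R4
D4: legal
E4: legal
F4: violates R4
G4: legal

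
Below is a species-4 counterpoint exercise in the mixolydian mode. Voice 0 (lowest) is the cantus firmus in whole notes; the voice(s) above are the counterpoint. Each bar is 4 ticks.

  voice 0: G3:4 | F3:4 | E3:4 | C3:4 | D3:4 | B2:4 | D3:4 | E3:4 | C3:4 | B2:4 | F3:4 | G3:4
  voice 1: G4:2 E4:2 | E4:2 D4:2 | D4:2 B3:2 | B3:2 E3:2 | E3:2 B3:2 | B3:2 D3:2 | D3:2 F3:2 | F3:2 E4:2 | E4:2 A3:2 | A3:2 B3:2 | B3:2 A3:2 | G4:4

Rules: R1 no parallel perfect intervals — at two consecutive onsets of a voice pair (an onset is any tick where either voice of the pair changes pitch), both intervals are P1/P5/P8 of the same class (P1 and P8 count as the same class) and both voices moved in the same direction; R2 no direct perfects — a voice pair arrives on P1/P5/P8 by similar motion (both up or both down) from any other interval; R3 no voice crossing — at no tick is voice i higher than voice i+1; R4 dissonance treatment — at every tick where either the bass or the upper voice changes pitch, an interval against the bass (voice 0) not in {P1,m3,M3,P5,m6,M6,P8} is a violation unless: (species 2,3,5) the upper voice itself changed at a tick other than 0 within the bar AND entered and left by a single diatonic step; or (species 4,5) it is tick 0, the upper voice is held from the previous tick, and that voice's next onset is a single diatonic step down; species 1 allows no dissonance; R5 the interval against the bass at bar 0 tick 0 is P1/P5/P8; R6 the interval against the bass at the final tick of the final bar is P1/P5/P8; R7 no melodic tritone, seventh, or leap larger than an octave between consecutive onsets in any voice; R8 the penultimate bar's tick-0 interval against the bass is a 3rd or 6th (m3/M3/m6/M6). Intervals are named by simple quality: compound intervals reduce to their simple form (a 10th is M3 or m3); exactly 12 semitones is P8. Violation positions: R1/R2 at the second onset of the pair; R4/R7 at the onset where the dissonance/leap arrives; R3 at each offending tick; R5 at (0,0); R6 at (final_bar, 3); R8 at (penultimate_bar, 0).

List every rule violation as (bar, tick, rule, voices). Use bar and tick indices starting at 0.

bar 0: v0=G3 v1=G4 downbeat P8
bar 1: v0=F3 v1=E4 downbeat M7
bar 2: v0=E3 v1=D4 downbeat m7
bar 3: v0=C3 v1=B3 downbeat M7
bar 4: v0=D3 v1=E3 downbeat M2
bar 5: v0=B2 v1=B3 downbeat P8
bar 6: v0=D3 v1=D3 downbeat P1
bar 7: v0=E3 v1=F3 downbeat m2
bar 8: v0=C3 v1=E4 downbeat M3
bar 9: v0=B2 v1=A3 downbeat m7
bar 10: v0=F3 v1=B3 downbeat TT
bar 11: v0=G3 v1=G4 downbeat P8
  -> R4 @ bar 2 tick 0 v(0, 1): E3/D4 m7 untreated
  -> R4 @ bar 3 tick 0 v(0, 1): C3/B3 M7 untreated
  -> R4 @ bar 4 tick 0 v(0, 1): D3/E3 M2 untreated
  -> R4 @ bar 7 tick 0 v(0, 1): E3/F3 m2 untreated
  -> R7 @ bar 7 tick 2 v(1,): F3->E4 leap 11st
  -> R4 @ bar 9 tick 0 v(0, 1): B2/A3 m7 untreated
  -> R7 @ bar 10 tick 0 v(0,): B2->F3 leap 6st
  -> R8 @ bar 10 tick 0 v(0, 1): penult TT not 3rd/6th
  -> R2 @ bar 11 tick 0 v(0, 1): F3/A3 M3 -> G3/G4 P8 similar
  -> R7 @ bar 11 tick 0 v(1,): A3->G4 leap 10st

(2, 0, R4, (0, 1))
(3, 0, R4, (0, 1))
(4, 0, R4, (0, 1))
(7, 0, R4, (0, 1))
(7, 2, R7, (1,))
(9, 0, R4, (0, 1))
(10, 0, R7, (0,))
(10, 0, R8, (0, 1))
(11, 0, R2, (0, 1))
(11, 0, R7, (1,))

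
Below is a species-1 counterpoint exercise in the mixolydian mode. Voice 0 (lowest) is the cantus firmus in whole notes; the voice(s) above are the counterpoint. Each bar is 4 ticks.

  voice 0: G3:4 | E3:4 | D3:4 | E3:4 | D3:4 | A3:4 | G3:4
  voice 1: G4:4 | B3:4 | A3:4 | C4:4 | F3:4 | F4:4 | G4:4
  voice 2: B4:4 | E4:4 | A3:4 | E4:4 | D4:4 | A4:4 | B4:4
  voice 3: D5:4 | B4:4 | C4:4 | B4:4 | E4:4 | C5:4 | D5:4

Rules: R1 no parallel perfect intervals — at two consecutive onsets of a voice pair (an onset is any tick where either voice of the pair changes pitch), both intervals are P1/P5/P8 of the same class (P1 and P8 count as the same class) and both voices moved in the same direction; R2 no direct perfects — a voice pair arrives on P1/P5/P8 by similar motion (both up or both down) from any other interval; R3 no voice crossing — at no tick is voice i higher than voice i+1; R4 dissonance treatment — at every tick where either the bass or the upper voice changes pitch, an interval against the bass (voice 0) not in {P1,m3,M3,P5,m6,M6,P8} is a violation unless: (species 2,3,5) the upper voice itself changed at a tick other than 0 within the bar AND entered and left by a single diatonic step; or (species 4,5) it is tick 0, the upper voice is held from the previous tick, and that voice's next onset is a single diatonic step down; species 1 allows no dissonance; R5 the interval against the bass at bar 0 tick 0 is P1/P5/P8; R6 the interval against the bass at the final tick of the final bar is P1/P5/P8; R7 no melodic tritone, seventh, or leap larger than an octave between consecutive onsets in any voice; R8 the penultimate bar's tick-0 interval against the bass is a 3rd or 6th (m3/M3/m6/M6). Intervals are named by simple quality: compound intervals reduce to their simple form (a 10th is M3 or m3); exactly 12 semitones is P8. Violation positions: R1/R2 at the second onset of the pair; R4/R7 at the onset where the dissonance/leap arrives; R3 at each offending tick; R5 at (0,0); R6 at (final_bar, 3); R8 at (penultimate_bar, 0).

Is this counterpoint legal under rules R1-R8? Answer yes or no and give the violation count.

No (22 violations)

bar 0: v0=G3 v1=G4 v2=B4 v3=D5 (P5)
bar 1: v0=E3 v1=B3 v2=E4 v3=B4 (P5)
bar 2: v0=D3 v1=A3 v2=A3 v3=C4 (m7)
bar 3: v0=E3 v1=C4 v2=E4 v3=B4 (P5)
bar 4: v0=D3 v1=F3 v2=D4 v3=E4 (M2)
bar 5: v0=A3 v1=F4 v2=A4 v3=C5 (m3)
bar 6: v0=G3 v1=G4 v2=B4 v3=D5 (P5)
  R5 @ bar0.0: opens on M3
  R1 @ bar1.0: G3/D5 P5 -> E3/B4 P5 similar
  R2 @ bar1.0: G3/G4 P8 -> E3/B3 P5 similar
  R2 @ bar1.0: G3/B4 M3 -> E3/E4 P8 similar
  R2 @ bar1.0: G4/D5 P5 -> B3/B4 P8 similar
  R2 @ bar1.0: B4/D5 m3 -> E4/B4 P5 similar
  R1 @ bar2.0: E3/B3 P5 -> D3/A3 P5 similar
  R2 @ bar2.0: E3/E4 P8 -> D3/A3 P5 similar
  R2 @ bar2.0: B3/E4 P4 -> A3/A3 P1 similar
  R4 @ bar2.0: D3/C4 m7 untreated
  R7 @ bar2.0: B4->C4 leap 11st
  R2 @ bar3.0: D3/A3 P5 -> E3/E4 P8 similar
  R2 @ bar3.0: D3/C4 m7 -> E3/B4 P5 similar
  R2 @ bar3.0: A3/C4 m3 -> E4/B4 P5 similar
  R7 @ bar3.0: C4->B4 leap 11st
  R1 @ bar4.0: E3/E4 P8 -> D3/D4 P8 similar
  R4 @ bar4.0: D3/E4 M2 untreated
  R1 @ bar5.0: D3/D4 P8 -> A3/A4 P8 similar
  R2 @ bar5.0: F3/E4 M7 -> F4/C5 P5 similar
  R8 @ bar5.0: penult P8 not 3rd/6th
  R1 @ bar6.0: F4/C5 P5 -> G4/D5 P5 similar
  R6 @ bar6.3: closes on M3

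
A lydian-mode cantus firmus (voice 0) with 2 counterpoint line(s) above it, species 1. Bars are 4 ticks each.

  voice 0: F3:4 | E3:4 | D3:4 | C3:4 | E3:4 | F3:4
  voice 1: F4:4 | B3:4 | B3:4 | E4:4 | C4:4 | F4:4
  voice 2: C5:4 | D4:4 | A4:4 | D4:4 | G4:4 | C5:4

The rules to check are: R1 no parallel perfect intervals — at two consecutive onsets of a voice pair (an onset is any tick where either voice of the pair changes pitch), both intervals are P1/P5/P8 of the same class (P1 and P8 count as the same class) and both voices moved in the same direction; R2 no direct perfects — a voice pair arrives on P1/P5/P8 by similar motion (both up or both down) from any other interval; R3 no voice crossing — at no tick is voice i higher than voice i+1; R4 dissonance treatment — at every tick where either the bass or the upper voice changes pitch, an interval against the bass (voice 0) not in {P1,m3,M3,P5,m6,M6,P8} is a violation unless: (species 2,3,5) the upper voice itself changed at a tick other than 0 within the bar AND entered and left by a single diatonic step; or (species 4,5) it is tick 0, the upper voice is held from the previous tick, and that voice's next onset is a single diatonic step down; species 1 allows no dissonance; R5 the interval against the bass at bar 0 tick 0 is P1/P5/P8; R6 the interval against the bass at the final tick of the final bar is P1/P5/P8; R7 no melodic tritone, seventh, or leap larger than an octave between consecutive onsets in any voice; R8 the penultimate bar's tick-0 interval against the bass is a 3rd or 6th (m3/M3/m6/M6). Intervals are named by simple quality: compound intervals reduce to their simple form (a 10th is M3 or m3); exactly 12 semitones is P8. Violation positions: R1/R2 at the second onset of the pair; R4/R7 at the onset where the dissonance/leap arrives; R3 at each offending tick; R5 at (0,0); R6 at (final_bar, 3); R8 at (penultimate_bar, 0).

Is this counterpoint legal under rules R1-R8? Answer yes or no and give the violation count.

No (12 violations)

bar 0: v0=F3 v1=F4 v2=C5 (P5)
bar 1: v0=E3 v1=B3 v2=D4 (m7)
bar 2: v0=D3 v1=B3 v2=A4 (P5)
bar 3: v0=C3 v1=E4 v2=D4 (M2)
bar 4: v0=E3 v1=C4 v2=G4 (m3)
bar 5: v0=F3 v1=F4 v2=C5 (P5)
  R2 @ bar1.0: F3/F4 P8 -> E3/B3 P5 similar
  R4 @ bar1.0: E3/D4 m7 untreated
  R7 @ bar1.0: F4->B3 leap 6st
  R7 @ bar1.0: C5->D4 leap 10st
  R3 @ bar3.0: E4 above D4
  R4 @ bar3.0: C3/D4 M2 untreated
  R3 @ bar3.1: E4 above D4
  R3 @ bar3.2: E4 above D4
  R3 @ bar3.3: E4 above D4
  R1 @ bar5.0: C4/G4 P5 -> F4/C5 P5 similar
  R2 @ bar5.0: E3/C4 m6 -> F3/F4 P8 similar
  R2 @ bar5.0: E3/G4 m3 -> F3/C5 P5 similar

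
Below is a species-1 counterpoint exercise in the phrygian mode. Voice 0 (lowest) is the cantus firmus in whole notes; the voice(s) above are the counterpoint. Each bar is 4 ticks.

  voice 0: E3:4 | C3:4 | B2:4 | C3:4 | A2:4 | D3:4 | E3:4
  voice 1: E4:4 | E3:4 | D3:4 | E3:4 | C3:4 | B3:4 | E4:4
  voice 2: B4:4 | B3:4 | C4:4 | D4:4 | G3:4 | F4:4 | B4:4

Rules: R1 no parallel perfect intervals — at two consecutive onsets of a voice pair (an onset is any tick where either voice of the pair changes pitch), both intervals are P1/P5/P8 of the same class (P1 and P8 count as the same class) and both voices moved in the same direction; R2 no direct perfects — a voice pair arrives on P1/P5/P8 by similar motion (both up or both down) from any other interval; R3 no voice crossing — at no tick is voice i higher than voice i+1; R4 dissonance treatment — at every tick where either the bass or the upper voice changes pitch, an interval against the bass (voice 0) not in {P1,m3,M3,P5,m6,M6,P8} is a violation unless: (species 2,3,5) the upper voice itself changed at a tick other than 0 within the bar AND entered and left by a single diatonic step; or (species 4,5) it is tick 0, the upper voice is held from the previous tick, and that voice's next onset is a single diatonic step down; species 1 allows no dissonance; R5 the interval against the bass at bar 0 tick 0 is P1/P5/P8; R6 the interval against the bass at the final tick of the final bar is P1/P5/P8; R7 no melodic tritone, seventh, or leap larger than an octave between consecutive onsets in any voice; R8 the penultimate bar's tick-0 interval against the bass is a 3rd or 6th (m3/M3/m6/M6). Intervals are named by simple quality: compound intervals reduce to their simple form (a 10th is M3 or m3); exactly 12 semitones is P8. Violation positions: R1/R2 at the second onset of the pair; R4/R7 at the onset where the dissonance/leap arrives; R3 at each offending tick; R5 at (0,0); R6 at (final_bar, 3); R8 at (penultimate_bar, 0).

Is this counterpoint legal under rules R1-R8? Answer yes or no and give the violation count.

No (12 violations)

bar 0: v0=E3 v1=E4 v2=B4 (P5)
bar 1: v0=C3 v1=E3 v2=B3 (M7)
bar 2: v0=B2 v1=D3 v2=C4 (m2)
bar 3: v0=C3 v1=E3 v2=D4 (M2)
bar 4: v0=A2 v1=C3 v2=G3 (m7)
bar 5: v0=D3 v1=B3 v2=F4 (m3)
bar 6: v0=E3 v1=E4 v2=B4 (P5)
  R1 @ bar1.0: E4/B4 P5 -> E3/B3 P5 similar
  R4 @ bar1.0: C3/B3 M7 untreated
  R4 @ bar2.0: B2/C4 m2 untreated
  R4 @ bar3.0: C3/D4 M2 untreated
  R2 @ bar4.0: E3/D4 m7 -> C3/G3 P5 similar
  R4 @ bar4.0: A2/G3 m7 untreated
  R7 @ bar5.0: C3->B3 leap 11st
  R7 @ bar5.0: G3->F4 leap 10st
  R2 @ bar6.0: D3/B3 M6 -> E3/E4 P8 similar
  R2 @ bar6.0: D3/F4 m3 -> E3/B4 P5 similar
  R2 @ bar6.0: B3/F4 TT -> E4/B4 P5 similar
  R7 @ bar6.0: F4->B4 leap 6st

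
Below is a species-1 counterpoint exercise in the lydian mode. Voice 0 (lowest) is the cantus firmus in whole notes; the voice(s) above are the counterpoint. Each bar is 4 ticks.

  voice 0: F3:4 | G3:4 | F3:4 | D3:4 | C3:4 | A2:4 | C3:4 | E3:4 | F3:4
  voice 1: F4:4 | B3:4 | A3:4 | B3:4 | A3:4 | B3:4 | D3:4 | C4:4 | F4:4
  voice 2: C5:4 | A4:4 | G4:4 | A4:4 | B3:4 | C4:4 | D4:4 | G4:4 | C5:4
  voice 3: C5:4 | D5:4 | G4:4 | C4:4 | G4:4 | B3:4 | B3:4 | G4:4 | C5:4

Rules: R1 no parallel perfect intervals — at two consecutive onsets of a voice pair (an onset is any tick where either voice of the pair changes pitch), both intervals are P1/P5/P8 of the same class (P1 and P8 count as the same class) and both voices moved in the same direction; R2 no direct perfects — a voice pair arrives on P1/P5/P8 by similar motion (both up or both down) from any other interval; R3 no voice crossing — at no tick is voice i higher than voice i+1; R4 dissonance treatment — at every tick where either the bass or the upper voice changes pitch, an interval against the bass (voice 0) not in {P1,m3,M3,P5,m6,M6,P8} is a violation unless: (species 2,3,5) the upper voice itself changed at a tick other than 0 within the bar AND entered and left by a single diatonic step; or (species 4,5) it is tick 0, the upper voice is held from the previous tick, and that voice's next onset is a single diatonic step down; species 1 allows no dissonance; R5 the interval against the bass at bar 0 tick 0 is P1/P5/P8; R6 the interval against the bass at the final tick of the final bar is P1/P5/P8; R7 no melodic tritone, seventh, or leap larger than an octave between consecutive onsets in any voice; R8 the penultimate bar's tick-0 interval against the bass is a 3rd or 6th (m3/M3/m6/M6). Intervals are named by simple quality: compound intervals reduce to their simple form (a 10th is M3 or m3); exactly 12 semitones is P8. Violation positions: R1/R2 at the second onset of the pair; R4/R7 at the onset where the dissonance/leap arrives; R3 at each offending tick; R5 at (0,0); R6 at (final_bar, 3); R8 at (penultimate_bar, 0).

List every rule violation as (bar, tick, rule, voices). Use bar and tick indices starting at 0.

bar 0: v0=F3 v1=F4 v2=C5 v3=C5 downbeat P5
bar 1: v0=G3 v1=B3 v2=A4 v3=D5 downbeat P5
bar 2: v0=F3 v1=A3 v2=G4 v3=G4 downbeat M2
bar 3: v0=D3 v1=B3 v2=A4 v3=C4 downbeat m7
bar 4: v0=C3 v1=A3 v2=B3 v3=G4 downbeat P5
bar 5: v0=A2 v1=B3 v2=C4 v3=B3 downbeat M2
bar 6: v0=C3 v1=D3 v2=D4 v3=B3 downbeat M7
bar 7: v0=E3 v1=C4 v2=G4 v3=G4 downbeat m3
bar 8: v0=F3 v1=F4 v2=C5 v3=C5 downbeat P5
  -> R1 @ bar 1 tick 0 v(0, 3): F3/C5 P5 -> G3/D5 P5 similar
  -> R4 @ bar 1 tick 0 v(0, 2): G3/A4 M2 untreated
  -> R7 @ bar 1 tick 0 v(1,): F4->B3 leap 6st
  -> R2 @ bar 2 tick 0 v(2, 3): A4/D5 P4 -> G4/G4 P1 similar
  -> R4 @ bar 2 tick 0 v(0, 2): F3/G4 M2 untreated
  -> R4 @ bar 2 tick 0 v(0, 3): F3/G4 M2 untreated
  -> R3 @ bar 3 tick 0 v(2, 3): A4 above C4
  -> R4 @ bar 3 tick 0 v(0, 3): D3/C4 m7 untreated
  -> R3 @ bar 3 tick 1 v(2, 3): A4 above C4
  -> R3 @ bar 3 tick 2 v(2, 3): A4 above C4
  -> R3 @ bar 3 tick 3 v(2, 3): A4 above C4
  -> R4 @ bar 4 tick 0 v(0, 2): C3/B3 M7 untreated
  -> R7 @ bar 4 tick 0 v(2,): A4->B3 leap 10st
  -> R3 @ bar 5 tick 0 v(2, 3): C4 above B3
  -> R4 @ bar 5 tick 0 v(0, 1): A2/B3 M2 untreated
  -> R4 @ bar 5 tick 0 v(0, 3): A2/B3 M2 untreated
  -> R3 @ bar 5 tick 1 v(2, 3): C4 above B3
  -> R3 @ bar 5 tick 2 v(2, 3): C4 above B3
  -> R3 @ bar 5 tick 3 v(2, 3): C4 above B3
  -> R3 @ bar 6 tick 0 v(2, 3): D4 above B3
  -> R4 @ bar 6 tick 0 v(0, 1): C3/D3 M2 untreated
  -> R4 @ bar 6 tick 0 v(0, 2): C3/D4 M2 untreated
  -> R4 @ bar 6 tick 0 v(0, 3): C3/B3 M7 untreated
  -> R3 @ bar 6 tick 1 v(2, 3): D4 above B3
  -> R3 @ bar 6 tick 2 v(2, 3): D4 above B3
  -> R3 @ bar 6 tick 3 v(2, 3): D4 above B3
  -> R2 @ bar 7 tick 0 v(1, 2): D3/D4 P8 -> C4/G4 P5 similar
  -> R2 @ bar 7 tick 0 v(1, 3): D3/B3 M6 -> C4/G4 P5 similar
  -> R2 @ bar 7 tick 0 v(2, 3): D4/B3 m3 -> G4/G4 P1 similar
  -> R7 @ bar 7 tick 0 v(1,): D3->C4 leap 10st
  -> R1 @ bar 8 tick 0 v(1, 2): C4/G4 P5 -> F4/C5 P5 similar
  -> R1 @ bar 8 tick 0 v(1, 3): C4/G4 P5 -> F4/C5 P5 similar
  -> R1 @ bar 8 tick 0 v(2, 3): G4/G4 P1 -> C5/C5 P1 similar
  -> R2 @ bar 8 tick 0 v(0, 1): E3/C4 m6 -> F3/F4 P8 similar
  -> R2 @ bar 8 tick 0 v(0, 2): E3/G4 m3 -> F3/C5 P5 similar
  -> R2 @ bar 8 tick 0 v(0, 3): E3/G4 m3 -> F3/C5 P5 similar

(1, 0, R1, (0, 3))
(1, 0, R4, (0, 2))
(1, 0, R7, (1,))
(2, 0, R2, (2, 3))
(2, 0, R4, (0, 2))
(2, 0, R4, (0, 3))
(3, 0, R3, (2, 3))
(3, 0, R4, (0, 3))
(3, 1, R3, (2, 3))
(3, 2, R3, (2, 3))
(3, 3, R3, (2, 3))
(4, 0, R4, (0, 2))
(4, 0, R7, (2,))
(5, 0, R3, (2, 3))
(5, 0, R4, (0, 1))
(5, 0, R4, (0, 3))
(5, 1, R3, (2, 3))
(5, 2, R3, (2, 3))
(5, 3, R3, (2, 3))
(6, 0, R3, (2, 3))
(6, 0, R4, (0, 1))
(6, 0, R4, (0, 2))
(6, 0, R4, (0, 3))
(6, 1, R3, (2, 3))
(6, 2, R3, (2, 3))
(6, 3, R3, (2, 3))
(7, 0, R2, (1, 2))
(7, 0, R2, (1, 3))
(7, 0, R2, (2, 3))
(7, 0, R7, (1,))
(8, 0, R1, (1, 2))
(8, 0, R1, (1, 3))
(8, 0, R1, (2, 3))
(8, 0, R2, (0, 1))
(8, 0, R2, (0, 2))
(8, 0, R2, (0, 3))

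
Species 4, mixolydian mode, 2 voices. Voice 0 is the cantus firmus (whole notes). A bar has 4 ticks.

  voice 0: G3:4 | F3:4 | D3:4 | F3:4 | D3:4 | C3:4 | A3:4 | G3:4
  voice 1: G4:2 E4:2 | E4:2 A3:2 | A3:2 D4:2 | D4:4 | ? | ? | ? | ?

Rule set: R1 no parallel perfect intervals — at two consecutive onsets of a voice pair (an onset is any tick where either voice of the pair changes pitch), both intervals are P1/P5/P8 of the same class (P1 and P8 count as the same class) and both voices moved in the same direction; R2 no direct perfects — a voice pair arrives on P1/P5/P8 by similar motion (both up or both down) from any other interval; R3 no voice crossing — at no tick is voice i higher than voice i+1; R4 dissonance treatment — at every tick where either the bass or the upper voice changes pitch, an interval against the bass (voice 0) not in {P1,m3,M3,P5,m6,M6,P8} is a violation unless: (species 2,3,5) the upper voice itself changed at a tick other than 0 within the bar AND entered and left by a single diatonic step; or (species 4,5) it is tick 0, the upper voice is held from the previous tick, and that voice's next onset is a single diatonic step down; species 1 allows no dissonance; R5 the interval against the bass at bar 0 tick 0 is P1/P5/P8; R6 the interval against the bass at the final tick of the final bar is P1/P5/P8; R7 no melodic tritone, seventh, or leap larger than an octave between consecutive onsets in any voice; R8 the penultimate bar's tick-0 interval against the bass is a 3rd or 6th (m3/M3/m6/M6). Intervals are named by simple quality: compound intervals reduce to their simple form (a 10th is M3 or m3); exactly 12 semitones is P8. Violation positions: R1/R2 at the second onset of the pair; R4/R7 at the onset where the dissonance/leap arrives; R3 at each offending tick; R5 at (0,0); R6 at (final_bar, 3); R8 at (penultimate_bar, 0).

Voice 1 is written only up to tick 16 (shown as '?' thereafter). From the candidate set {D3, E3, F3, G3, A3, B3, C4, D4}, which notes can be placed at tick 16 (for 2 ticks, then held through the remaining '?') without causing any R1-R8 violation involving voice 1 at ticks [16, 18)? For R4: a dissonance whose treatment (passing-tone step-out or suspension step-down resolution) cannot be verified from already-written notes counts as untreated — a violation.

D3: violates R2
E3: violates R4,R7
F3: legal
G3: violates R4
A3: violates R2
B3: legal
C4: violates R4
D4: legal

{B3, D4, F3}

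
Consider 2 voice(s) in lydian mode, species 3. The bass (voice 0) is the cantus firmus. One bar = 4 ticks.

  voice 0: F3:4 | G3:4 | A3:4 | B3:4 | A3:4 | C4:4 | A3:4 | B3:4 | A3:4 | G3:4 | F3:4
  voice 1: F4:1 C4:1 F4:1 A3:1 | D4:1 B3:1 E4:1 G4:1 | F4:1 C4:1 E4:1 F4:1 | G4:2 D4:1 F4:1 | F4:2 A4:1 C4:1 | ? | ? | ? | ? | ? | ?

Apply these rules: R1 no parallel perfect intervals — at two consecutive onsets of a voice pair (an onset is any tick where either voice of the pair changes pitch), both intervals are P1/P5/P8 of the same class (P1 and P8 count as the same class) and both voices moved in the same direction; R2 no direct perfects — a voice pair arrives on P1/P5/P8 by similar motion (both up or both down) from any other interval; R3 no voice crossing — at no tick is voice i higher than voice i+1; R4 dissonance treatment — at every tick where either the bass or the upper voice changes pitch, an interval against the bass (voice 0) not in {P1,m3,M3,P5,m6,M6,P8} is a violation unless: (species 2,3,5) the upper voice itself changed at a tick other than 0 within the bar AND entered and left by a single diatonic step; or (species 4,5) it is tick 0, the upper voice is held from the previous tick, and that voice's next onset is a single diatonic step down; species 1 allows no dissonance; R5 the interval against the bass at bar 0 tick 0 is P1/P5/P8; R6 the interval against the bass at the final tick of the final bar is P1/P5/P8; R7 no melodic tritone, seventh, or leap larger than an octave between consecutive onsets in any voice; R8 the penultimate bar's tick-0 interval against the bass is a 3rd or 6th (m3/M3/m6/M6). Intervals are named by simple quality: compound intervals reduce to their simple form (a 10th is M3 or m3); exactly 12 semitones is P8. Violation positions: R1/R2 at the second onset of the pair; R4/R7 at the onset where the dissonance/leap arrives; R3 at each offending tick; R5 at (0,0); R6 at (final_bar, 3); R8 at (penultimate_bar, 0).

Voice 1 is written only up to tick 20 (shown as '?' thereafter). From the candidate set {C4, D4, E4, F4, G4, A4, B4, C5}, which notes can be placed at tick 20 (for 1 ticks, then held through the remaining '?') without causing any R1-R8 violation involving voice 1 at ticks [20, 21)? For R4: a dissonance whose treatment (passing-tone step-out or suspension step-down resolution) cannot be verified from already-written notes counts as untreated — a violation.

{A4, C4, E4}

C4: legal
D4: violates R4
E4: legal
F4: violates R4
G4: violates R2
A4: legal
B4: violates R4,R7
C5: violates R2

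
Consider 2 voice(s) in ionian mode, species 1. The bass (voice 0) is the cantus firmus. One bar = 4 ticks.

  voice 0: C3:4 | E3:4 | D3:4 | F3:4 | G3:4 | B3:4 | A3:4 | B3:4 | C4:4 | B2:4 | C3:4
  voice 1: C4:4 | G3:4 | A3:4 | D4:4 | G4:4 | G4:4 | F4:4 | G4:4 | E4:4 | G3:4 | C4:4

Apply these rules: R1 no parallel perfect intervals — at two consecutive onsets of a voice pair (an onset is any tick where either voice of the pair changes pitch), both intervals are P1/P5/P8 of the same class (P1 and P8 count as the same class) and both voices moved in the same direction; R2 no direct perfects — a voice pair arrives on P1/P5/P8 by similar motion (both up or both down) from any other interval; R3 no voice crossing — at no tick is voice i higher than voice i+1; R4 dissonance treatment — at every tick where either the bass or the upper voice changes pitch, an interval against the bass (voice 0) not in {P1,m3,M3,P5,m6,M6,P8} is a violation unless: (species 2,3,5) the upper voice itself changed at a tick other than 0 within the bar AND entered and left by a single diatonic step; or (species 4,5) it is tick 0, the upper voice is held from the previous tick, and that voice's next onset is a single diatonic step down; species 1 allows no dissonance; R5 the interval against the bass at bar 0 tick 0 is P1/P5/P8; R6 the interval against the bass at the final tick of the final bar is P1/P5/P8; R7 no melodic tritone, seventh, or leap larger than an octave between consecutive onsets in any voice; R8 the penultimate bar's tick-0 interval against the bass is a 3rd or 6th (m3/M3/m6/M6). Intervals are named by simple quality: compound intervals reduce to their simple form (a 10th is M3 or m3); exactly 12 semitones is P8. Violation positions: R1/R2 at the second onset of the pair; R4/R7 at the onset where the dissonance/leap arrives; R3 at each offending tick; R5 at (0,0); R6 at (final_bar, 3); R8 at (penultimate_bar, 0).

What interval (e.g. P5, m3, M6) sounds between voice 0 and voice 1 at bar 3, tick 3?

voice 0=F3 voice 1=D4 -> M6

M6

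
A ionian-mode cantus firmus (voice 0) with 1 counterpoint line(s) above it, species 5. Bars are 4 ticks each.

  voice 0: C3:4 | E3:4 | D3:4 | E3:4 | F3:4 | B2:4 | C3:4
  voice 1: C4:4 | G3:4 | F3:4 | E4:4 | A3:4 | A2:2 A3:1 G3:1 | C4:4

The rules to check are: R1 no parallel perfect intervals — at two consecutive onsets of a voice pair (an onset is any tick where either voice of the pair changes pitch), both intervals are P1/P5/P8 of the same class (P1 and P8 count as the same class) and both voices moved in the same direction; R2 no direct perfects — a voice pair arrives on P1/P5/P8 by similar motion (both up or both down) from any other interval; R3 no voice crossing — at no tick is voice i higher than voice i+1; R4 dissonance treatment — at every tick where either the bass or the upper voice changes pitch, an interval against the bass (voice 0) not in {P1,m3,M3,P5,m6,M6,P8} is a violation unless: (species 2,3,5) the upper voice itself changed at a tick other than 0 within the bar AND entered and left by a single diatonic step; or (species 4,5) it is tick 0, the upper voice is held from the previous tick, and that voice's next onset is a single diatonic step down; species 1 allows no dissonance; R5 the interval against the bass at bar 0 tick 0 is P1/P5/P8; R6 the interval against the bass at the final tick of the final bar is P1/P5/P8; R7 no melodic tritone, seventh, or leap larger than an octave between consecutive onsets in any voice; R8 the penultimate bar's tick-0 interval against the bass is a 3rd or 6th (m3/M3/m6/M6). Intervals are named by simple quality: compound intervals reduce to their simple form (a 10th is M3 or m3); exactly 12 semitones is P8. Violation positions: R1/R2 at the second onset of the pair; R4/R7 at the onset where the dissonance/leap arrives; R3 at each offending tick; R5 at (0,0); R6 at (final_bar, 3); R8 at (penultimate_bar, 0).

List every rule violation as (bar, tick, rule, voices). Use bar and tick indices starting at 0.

(3, 0, R2, (0, 1))
(3, 0, R7, (1,))
(5, 0, R3, (0, 1))
(5, 0, R4, (0, 1))
(5, 0, R7, (0,))
(5, 0, R8, (0, 1))
(5, 1, R3, (0, 1))
(5, 2, R4, (0, 1))
(6, 0, R2, (0, 1))

bar 0: v0=C3 v1=C4 downbeat P8
bar 1: v0=E3 v1=G3 downbeat m3
bar 2: v0=D3 v1=F3 downbeat m3
bar 3: v0=E3 v1=E4 downbeat P8
bar 4: v0=F3 v1=A3 downbeat M3
bar 5: v0=B2 v1=A2 downbeat M2
bar 6: v0=C3 v1=C4 downbeat P8
  -> R2 @ bar 3 tick 0 v(0, 1): D3/F3 m3 -> E3/E4 P8 similar
  -> R7 @ bar 3 tick 0 v(1,): F3->E4 leap 11st
  -> R3 @ bar 5 tick 0 v(0, 1): B2 above A2
  -> R4 @ bar 5 tick 0 v(0, 1): B2/A2 M2 untreated
  -> R7 @ bar 5 tick 0 v(0,): F3->B2 leap 6st
  -> R8 @ bar 5 tick 0 v(0, 1): penult M2 not 3rd/6th
  -> R3 @ bar 5 tick 1 v(0, 1): B2 above A2
  -> R4 @ bar 5 tick 2 v(0, 1): B2/A3 m7 untreated
  -> R2 @ bar 6 tick 0 v(0, 1): B2/G3 m6 -> C3/C4 P8 similar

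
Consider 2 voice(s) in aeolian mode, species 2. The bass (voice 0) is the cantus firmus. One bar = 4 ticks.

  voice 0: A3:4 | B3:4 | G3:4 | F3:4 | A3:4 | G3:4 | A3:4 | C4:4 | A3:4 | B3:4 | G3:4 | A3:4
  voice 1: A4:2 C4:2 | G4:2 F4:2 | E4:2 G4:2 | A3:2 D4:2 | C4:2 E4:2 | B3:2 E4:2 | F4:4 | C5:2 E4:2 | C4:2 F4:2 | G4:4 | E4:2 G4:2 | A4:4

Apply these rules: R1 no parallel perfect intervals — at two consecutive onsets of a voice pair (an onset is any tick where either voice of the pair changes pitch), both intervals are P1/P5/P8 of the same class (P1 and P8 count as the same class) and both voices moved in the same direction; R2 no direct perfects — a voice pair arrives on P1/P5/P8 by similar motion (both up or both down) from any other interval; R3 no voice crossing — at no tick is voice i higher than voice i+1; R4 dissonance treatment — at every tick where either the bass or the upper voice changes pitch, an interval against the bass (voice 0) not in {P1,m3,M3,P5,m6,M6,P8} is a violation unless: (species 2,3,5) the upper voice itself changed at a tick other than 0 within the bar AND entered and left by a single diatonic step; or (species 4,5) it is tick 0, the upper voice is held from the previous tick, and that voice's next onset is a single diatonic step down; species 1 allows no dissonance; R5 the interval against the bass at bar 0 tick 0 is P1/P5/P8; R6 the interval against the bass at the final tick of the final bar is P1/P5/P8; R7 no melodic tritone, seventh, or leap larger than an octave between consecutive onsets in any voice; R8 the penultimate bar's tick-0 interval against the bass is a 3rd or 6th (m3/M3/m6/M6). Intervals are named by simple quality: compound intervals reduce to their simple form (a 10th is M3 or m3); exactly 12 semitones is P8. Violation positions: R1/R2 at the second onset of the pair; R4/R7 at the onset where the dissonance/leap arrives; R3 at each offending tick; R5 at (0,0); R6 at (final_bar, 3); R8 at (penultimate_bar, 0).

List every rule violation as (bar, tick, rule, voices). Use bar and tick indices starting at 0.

(3, 0, R7, (1,))
(7, 0, R2, (0, 1))
(11, 0, R1, (0, 1))

bar 0: v0=A3 v1=A4 downbeat P8
bar 1: v0=B3 v1=G4 downbeat m6
bar 2: v0=G3 v1=E4 downbeat M6
bar 3: v0=F3 v1=A3 downbeat M3
bar 4: v0=A3 v1=C4 downbeat m3
bar 5: v0=G3 v1=B3 downbeat M3
bar 6: v0=A3 v1=F4 downbeat m6
bar 7: v0=C4 v1=C5 downbeat P8
bar 8: v0=A3 v1=C4 downbeat m3
bar 9: v0=B3 v1=G4 downbeat m6
bar 10: v0=G3 v1=E4 downbeat M6
bar 11: v0=A3 v1=A4 downbeat P8
  -> R7 @ bar 3 tick 0 v(1,): G4->A3 leap 10st
  -> R2 @ bar 7 tick 0 v(0, 1): A3/F4 m6 -> C4/C5 P8 similar
  -> R1 @ bar 11 tick 0 v(0, 1): G3/G4 P8 -> A3/A4 P8 similar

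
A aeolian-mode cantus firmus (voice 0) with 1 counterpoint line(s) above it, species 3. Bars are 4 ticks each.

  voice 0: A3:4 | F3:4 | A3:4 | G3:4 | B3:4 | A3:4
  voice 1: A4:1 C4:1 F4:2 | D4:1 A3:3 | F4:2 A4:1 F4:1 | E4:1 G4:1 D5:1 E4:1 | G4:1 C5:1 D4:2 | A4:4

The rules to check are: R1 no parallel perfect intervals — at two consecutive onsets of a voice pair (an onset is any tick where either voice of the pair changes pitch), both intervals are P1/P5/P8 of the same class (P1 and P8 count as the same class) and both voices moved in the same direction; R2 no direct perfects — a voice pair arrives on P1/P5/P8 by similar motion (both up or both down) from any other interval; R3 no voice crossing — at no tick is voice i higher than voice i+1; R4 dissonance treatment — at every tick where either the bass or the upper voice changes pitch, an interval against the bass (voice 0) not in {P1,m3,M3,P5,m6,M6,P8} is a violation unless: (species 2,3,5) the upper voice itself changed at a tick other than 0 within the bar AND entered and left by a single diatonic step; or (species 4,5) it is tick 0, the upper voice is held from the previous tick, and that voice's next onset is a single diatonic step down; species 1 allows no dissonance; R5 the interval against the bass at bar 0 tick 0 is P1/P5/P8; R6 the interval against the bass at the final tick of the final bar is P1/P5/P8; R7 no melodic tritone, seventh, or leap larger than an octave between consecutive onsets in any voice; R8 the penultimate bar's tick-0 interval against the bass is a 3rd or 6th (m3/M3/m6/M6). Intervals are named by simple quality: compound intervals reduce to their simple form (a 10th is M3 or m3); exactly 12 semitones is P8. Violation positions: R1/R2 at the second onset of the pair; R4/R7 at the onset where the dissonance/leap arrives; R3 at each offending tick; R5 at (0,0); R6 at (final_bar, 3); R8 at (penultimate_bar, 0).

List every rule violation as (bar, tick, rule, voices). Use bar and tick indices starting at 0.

bar 0: v0=A3 v1=A4 downbeat P8
bar 1: v0=F3 v1=D4 downbeat M6
bar 2: v0=A3 v1=F4 downbeat m6
bar 3: v0=G3 v1=E4 downbeat M6
bar 4: v0=B3 v1=G4 downbeat m6
bar 5: v0=A3 v1=A4 downbeat P8
  -> R7 @ bar 3 tick 3 v(1,): D5->E4 leap 10st
  -> R4 @ bar 4 tick 1 v(0, 1): B3/C5 m2 untreated
  -> R7 @ bar 4 tick 2 v(1,): C5->D4 leap 10st

(3, 3, R7, (1,))
(4, 1, R4, (0, 1))
(4, 2, R7, (1,))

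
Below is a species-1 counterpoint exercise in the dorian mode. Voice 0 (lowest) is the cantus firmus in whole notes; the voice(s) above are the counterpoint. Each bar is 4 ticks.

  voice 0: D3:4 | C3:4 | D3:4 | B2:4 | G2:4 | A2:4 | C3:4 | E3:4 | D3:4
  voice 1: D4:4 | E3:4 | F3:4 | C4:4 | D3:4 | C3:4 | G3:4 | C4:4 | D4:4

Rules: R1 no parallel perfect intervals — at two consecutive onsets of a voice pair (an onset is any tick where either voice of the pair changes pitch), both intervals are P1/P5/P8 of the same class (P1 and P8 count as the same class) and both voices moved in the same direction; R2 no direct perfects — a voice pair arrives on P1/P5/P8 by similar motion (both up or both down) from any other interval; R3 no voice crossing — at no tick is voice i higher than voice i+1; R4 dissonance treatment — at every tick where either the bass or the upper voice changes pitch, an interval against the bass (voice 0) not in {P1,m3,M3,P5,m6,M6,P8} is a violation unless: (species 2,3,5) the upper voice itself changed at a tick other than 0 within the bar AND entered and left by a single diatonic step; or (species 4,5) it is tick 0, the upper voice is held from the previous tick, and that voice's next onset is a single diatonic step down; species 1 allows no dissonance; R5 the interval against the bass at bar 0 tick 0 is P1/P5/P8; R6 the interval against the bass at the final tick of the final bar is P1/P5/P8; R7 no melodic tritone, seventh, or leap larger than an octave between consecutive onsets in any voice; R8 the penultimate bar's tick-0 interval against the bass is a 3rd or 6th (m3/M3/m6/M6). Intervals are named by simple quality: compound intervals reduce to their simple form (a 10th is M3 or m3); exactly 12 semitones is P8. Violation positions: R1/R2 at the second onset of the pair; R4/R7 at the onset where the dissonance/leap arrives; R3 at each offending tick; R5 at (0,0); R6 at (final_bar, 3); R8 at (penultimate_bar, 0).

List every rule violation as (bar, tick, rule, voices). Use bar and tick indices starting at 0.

bar 0: v0=D3 v1=D4 downbeat P8
bar 1: v0=C3 v1=E3 downbeat M3
bar 2: v0=D3 v1=F3 downbeat m3
bar 3: v0=B2 v1=C4 downbeat m2
bar 4: v0=G2 v1=D3 downbeat P5
bar 5: v0=A2 v1=C3 downbeat m3
bar 6: v0=C3 v1=G3 downbeat P5
bar 7: v0=E3 v1=C4 downbeat m6
bar 8: v0=D3 v1=D4 downbeat P8
  -> R7 @ bar 1 tick 0 v(1,): D4->E3 leap 10st
  -> R4 @ bar 3 tick 0 v(0, 1): B2/C4 m2 untreated
  -> R2 @ bar 4 tick 0 v(0, 1): B2/C4 m2 -> G2/D3 P5 similar
  -> R7 @ bar 4 tick 0 v(1,): C4->D3 leap 10st
  -> R2 @ bar 6 tick 0 v(0, 1): A2/C3 m3 -> C3/G3 P5 similar

(1, 0, R7, (1,))
(3, 0, R4, (0, 1))
(4, 0, R2, (0, 1))
(4, 0, R7, (1,))
(6, 0, R2, (0, 1))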